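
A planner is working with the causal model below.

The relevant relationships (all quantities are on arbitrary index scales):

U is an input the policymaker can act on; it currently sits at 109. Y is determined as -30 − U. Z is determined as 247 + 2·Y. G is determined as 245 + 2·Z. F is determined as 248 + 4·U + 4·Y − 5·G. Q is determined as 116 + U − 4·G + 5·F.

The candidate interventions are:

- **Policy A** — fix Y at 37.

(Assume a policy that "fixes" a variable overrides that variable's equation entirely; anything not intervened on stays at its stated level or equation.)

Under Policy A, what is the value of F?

-3603

Policy A (Y := 37):
  U = 109
  Y = 37
  Z = 247 + 2·37 = 321
  G = 245 + 2·321 = 887
  F = 248 + 4·109 + 4·37 − 5·887 = -3603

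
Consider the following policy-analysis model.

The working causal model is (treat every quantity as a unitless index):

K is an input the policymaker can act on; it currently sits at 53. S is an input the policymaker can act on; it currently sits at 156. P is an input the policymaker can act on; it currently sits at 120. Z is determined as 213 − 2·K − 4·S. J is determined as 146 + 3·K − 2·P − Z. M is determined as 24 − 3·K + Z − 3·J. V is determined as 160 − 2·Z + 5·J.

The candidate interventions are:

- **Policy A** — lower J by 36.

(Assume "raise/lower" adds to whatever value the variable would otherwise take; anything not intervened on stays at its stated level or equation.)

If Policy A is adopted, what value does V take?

Policy A (J − 36):
  K = 53
  S = 156
  P = 120
  Z = 213 − 2·53 − 4·156 = -517
  J = 146 + 3·53 − 2·120 − (-517) (−36 from intervention) = 546
  V = 160 − 2·(-517) + 5·546 = 3924

3924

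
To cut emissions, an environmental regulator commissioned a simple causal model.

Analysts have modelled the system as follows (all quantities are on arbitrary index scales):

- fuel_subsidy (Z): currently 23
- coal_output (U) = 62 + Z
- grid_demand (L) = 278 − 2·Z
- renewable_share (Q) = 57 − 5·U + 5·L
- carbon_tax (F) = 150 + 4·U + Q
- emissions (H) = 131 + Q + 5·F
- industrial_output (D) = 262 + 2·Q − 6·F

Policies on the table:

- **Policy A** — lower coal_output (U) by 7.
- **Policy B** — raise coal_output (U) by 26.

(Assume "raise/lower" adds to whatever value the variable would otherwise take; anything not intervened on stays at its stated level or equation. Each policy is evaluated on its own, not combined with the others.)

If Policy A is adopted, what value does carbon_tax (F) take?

1289

Policy A (U − 7):
  Z = 23
  U = 62 + 23 (−7 from intervention) = 78
  L = 278 − 2·23 = 232
  Q = 57 − 5·78 + 5·232 = 827
  F = 150 + 4·78 + 827 = 1289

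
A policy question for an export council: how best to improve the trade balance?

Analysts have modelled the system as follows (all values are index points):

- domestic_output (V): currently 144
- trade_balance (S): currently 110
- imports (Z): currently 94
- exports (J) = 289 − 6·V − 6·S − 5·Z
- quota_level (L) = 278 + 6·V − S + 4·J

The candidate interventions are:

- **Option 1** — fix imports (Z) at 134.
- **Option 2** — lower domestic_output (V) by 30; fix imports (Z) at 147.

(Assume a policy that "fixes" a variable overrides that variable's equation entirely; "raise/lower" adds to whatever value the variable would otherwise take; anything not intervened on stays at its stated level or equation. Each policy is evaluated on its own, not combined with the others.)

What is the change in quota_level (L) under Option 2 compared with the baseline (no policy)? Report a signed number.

-520

Baseline:
  V = 144
  S = 110
  Z = 94
  J = 289 − 6·144 − 6·110 − 5·94 = -1705
  L = 278 + 6·144 − 110 + 4·(-1705) = -5788
Option 2 (V − 30, Z := 147):
  V = 144 − 30 = 114
  S = 110
  Z = 147
  J = 289 − 6·114 − 6·110 − 5·147 = -1790
  L = 278 + 6·114 − 110 + 4·(-1790) = -6308
Change in L: -6308 − (-5788) = -520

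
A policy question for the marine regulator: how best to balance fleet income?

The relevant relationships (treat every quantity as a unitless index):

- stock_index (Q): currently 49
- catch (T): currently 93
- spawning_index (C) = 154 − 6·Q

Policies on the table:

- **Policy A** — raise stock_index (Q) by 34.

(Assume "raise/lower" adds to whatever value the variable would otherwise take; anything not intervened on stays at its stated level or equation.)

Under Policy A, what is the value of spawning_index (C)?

Policy A (Q + 34):
  Q = 49 + 34 = 83
  C = 154 − 6·83 = -344

-344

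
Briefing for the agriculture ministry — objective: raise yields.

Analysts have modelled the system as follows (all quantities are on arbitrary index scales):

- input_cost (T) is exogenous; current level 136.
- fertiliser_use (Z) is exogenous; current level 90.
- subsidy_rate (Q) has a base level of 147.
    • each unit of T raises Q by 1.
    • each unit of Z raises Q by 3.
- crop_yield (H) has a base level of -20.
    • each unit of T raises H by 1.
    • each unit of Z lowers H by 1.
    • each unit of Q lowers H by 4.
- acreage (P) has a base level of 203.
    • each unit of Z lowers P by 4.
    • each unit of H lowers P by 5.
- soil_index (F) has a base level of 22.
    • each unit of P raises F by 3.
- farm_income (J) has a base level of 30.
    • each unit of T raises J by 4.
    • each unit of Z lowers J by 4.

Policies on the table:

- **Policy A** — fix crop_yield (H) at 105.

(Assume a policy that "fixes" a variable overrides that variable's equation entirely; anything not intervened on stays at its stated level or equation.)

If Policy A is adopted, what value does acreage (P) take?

-682

Policy A (H := 105):
  T = 136
  Z = 90
  Q = 147 + 136 + 3·90 = 553
  H = 105
  P = 203 − 4·90 − 5·105 = -682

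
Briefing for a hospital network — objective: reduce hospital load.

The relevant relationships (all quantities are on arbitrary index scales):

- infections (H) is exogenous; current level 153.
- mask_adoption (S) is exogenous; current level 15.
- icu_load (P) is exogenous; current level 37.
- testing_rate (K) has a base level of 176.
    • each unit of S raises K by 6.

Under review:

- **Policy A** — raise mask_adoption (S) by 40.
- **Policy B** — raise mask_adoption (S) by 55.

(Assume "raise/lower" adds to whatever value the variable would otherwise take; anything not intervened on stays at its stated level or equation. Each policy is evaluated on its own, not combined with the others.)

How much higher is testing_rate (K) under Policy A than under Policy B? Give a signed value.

Policy A (S + 40):
  S = 15 + 40 = 55
  K = 176 + 6·55 = 506
Policy B (S + 55):
  S = 15 + 55 = 70
  K = 176 + 6·70 = 596
K: 506 − 596 = -90

-90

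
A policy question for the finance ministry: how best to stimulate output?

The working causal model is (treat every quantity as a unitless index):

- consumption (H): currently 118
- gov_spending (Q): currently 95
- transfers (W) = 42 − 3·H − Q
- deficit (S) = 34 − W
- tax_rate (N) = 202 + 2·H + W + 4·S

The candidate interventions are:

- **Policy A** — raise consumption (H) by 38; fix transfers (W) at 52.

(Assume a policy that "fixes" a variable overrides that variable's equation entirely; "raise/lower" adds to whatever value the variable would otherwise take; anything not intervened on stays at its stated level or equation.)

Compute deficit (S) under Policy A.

Policy A (H + 38, W := 52):
  H = 118 + 38 = 156
  Q = 95
  W = 52
  S = 34 − 52 = -18

-18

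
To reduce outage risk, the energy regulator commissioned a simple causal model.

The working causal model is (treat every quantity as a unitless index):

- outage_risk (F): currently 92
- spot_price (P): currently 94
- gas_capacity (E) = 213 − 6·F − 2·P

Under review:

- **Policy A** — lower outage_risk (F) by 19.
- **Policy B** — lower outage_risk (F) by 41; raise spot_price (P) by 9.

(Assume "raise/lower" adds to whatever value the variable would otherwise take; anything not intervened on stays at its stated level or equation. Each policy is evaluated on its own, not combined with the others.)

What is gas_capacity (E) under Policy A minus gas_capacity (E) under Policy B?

-114

Policy A (F − 19):
  F = 92 − 19 = 73
  P = 94
  E = 213 − 6·73 − 2·94 = -413
Policy B (F − 41, P + 9):
  F = 92 − 41 = 51
  P = 94 + 9 = 103
  E = 213 − 6·51 − 2·103 = -299
E: -413 − (-299) = -114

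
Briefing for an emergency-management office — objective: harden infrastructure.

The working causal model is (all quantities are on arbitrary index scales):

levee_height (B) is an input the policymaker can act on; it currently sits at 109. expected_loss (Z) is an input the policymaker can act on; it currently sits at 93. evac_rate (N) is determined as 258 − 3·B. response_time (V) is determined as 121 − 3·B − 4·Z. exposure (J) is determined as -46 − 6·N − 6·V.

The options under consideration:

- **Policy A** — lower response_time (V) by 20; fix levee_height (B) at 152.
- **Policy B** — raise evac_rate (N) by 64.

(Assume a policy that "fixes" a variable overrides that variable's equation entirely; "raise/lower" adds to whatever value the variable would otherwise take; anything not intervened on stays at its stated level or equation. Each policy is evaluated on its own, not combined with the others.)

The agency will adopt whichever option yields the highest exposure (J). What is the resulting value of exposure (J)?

Policy A (V − 20, B := 152):
  B = 152
  Z = 93
  N = 258 − 3·152 = -198
  V = 121 − 3·152 − 4·93 (−20 from intervention) = -727
  J = -46 − 6·(-198) − 6·(-727) = 5504
Policy B (N + 64):
  B = 109
  Z = 93
  N = 258 − 3·109 (+64 from intervention) = -5
  V = 121 − 3·109 − 4·93 = -578
  J = -46 − 6·(-5) − 6·(-578) = 3452
Comparing — Policy A: J=5504, Policy B: J=3452. Highest is 5504 (Policy A).

5504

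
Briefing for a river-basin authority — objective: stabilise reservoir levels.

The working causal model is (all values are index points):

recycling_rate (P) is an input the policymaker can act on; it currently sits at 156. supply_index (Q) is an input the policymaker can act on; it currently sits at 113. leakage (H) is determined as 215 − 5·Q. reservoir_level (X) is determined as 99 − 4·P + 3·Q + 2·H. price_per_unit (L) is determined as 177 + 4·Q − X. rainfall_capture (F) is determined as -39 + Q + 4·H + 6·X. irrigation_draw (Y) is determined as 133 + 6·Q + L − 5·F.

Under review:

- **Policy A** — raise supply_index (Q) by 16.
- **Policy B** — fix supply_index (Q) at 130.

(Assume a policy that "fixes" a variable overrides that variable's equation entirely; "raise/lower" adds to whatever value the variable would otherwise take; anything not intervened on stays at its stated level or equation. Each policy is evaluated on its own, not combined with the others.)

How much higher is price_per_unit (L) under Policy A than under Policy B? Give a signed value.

Policy A (Q + 16):
  P = 156
  Q = 113 + 16 = 129
  H = 215 − 5·129 = -430
  X = 99 − 4·156 + 3·129 + 2·(-430) = -998
  L = 177 + 4·129 − (-998) = 1691
Policy B (Q := 130):
  P = 156
  Q = 130
  H = 215 − 5·130 = -435
  X = 99 − 4·156 + 3·130 + 2·(-435) = -1005
  L = 177 + 4·130 − (-1005) = 1702
L: 1691 − 1702 = -11

-11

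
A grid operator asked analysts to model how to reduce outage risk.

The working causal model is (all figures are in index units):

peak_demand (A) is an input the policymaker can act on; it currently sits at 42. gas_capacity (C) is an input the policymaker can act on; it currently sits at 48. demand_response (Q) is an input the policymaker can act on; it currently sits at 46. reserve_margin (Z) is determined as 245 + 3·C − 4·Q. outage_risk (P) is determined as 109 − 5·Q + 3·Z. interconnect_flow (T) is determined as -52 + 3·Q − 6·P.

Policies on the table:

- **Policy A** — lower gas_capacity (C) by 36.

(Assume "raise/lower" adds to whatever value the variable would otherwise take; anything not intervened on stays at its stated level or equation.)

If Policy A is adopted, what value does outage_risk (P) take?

170

Policy A (C − 36):
  C = 48 − 36 = 12
  Q = 46
  Z = 245 + 3·12 − 4·46 = 97
  P = 109 − 5·46 + 3·97 = 170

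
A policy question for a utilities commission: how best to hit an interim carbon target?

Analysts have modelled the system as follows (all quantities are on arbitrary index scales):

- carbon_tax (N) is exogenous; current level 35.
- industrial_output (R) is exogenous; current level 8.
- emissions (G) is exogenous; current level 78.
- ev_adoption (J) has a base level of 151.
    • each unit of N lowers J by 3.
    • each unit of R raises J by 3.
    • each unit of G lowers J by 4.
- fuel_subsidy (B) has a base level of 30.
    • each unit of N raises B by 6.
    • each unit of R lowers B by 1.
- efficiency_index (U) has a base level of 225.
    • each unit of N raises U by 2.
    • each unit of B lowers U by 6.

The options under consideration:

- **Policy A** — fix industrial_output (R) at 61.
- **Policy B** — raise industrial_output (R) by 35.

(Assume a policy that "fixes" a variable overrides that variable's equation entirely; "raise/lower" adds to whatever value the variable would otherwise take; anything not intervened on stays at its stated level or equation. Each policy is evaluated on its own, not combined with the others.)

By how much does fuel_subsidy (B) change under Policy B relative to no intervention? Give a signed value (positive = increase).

Baseline:
  N = 35
  R = 8
  B = 30 + 6·35 − 8 = 232
Policy B (R + 35):
  N = 35
  R = 8 + 35 = 43
  B = 30 + 6·35 − 43 = 197
Change in B: 197 − 232 = -35

-35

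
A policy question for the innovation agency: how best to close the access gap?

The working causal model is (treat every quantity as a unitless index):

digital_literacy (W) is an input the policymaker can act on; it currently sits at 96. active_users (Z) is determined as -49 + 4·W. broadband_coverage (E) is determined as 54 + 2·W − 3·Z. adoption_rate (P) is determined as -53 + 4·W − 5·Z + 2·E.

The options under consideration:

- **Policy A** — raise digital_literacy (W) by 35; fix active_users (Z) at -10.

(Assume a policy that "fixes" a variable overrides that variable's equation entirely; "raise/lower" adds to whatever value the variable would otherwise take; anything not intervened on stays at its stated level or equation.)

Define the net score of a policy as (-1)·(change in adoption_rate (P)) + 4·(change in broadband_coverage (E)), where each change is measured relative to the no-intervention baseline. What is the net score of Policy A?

345

Baseline:
  W = 96
  Z = -49 + 4·96 = 335
  E = 54 + 2·96 − 3·335 = -759
  P = -53 + 4·96 − 5·335 + 2·(-759) = -2862
Policy A (W + 35, Z := -10):
  W = 96 + 35 = 131
  Z = -10
  E = 54 + 2·131 − 3·(-10) = 346
  P = -53 + 4·131 − 5·(-10) + 2·346 = 1213
ΔP = 1213 − (-2862) = 4075; ΔE = 346 − (-759) = 1105
Score = (-1)·4075 + 4·1105 = 345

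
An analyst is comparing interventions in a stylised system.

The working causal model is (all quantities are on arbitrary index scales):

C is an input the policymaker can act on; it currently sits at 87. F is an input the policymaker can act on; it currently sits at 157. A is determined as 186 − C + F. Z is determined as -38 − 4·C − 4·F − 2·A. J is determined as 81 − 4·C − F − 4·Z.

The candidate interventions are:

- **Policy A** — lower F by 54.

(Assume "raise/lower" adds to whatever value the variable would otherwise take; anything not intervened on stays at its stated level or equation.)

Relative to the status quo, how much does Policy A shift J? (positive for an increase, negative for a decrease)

-1242

Baseline:
  C = 87
  F = 157
  A = 186 − 87 + 157 = 256
  Z = -38 − 4·87 − 4·157 − 2·256 = -1526
  J = 81 − 4·87 − 157 − 4·(-1526) = 5680
Policy A (F − 54):
  C = 87
  F = 157 − 54 = 103
  A = 186 − 87 + 103 = 202
  Z = -38 − 4·87 − 4·103 − 2·202 = -1202
  J = 81 − 4·87 − 103 − 4·(-1202) = 4438
Change in J: 4438 − 5680 = -1242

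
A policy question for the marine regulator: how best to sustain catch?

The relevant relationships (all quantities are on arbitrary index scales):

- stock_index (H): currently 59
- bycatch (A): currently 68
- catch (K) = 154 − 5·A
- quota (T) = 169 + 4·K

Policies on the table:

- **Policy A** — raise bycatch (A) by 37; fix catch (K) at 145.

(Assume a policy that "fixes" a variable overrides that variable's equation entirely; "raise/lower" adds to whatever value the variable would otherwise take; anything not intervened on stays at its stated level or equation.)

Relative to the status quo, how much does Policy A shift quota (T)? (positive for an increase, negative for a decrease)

1324

Baseline:
  A = 68
  K = 154 − 5·68 = -186
  T = 169 + 4·(-186) = -575
Policy A (A + 37, K := 145):
  A = 68 + 37 = 105
  K = 145
  T = 169 + 4·145 = 749
Change in T: 749 − (-575) = 1324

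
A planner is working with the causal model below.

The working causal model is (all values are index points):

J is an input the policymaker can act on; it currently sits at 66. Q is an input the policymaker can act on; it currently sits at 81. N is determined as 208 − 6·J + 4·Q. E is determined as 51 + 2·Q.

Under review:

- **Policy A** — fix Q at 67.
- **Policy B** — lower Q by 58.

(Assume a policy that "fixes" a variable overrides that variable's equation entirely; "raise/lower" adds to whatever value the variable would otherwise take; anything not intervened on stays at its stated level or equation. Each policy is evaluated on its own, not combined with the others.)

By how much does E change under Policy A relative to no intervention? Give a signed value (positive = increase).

Baseline:
  Q = 81
  E = 51 + 2·81 = 213
Policy A (Q := 67):
  Q = 67
  E = 51 + 2·67 = 185
Change in E: 185 − 213 = -28

-28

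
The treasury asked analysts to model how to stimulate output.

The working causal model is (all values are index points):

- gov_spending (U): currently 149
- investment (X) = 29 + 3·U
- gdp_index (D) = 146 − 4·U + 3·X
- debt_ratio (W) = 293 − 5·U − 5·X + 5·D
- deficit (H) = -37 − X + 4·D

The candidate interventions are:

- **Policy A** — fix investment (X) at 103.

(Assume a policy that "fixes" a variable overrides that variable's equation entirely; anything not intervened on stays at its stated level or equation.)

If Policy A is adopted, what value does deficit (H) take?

Policy A (X := 103):
  U = 149
  X = 103
  D = 146 − 4·149 + 3·103 = -141
  H = -37 − 103 + 4·(-141) = -704

-704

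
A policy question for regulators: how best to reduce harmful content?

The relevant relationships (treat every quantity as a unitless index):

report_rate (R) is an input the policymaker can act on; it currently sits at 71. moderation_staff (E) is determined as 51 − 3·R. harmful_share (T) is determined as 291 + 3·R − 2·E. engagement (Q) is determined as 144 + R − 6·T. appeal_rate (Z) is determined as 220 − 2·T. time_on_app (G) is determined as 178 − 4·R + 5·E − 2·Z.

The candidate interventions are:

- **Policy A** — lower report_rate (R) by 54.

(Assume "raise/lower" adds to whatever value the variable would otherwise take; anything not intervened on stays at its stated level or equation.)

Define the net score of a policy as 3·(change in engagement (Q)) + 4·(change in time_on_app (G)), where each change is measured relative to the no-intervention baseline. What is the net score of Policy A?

4914

Baseline:
  R = 71
  E = 51 − 3·71 = -162
  T = 291 + 3·71 − 2·(-162) = 828
  Q = 144 + 71 − 6·828 = -4753
  Z = 220 − 2·828 = -1436
  G = 178 − 4·71 + 5·(-162) − 2·(-1436) = 1956
Policy A (R − 54):
  R = 71 − 54 = 17
  E = 51 − 3·17 = 0
  T = 291 + 3·17 − 2·0 = 342
  Q = 144 + 17 − 6·342 = -1891
  Z = 220 − 2·342 = -464
  G = 178 − 4·17 + 5·0 − 2·(-464) = 1038
ΔQ = -1891 − (-4753) = 2862; ΔG = 1038 − 1956 = -918
Score = 3·2862 + 4·(-918) = 4914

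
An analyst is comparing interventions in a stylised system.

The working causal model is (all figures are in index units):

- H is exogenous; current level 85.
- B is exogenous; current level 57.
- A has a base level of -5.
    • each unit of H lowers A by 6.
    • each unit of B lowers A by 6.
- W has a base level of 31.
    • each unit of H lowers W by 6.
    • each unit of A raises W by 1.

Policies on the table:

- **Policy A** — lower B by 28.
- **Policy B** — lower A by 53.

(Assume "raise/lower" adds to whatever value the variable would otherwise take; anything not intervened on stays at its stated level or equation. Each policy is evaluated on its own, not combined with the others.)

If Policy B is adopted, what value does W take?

Policy B (A − 53):
  H = 85
  B = 57
  A = -5 − 6·85 − 6·57 (−53 from intervention) = -910
  W = 31 − 6·85 + (-910) = -1389

-1389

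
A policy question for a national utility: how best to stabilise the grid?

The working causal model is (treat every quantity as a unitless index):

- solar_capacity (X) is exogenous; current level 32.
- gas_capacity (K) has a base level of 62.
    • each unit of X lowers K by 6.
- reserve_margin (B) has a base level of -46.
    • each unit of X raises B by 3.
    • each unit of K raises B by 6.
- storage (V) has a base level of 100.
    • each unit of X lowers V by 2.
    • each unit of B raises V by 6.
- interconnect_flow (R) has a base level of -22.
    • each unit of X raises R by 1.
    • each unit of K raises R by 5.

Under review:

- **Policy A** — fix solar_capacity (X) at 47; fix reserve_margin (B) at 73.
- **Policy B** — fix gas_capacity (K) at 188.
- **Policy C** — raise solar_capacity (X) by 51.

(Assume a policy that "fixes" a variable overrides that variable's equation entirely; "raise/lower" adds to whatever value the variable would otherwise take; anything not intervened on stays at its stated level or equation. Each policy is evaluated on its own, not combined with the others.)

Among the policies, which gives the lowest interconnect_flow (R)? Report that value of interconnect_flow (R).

Policy A (X := 47, B := 73):
  X = 47
  K = 62 − 6·47 = -220
  R = -22 + 47 + 5·(-220) = -1075
Policy B (K := 188):
  X = 32
  K = 188
  R = -22 + 32 + 5·188 = 950
Policy C (X + 51):
  X = 32 + 51 = 83
  K = 62 − 6·83 = -436
  R = -22 + 83 + 5·(-436) = -2119
Comparing — Policy A: R=-1075, Policy B: R=950, Policy C: R=-2119. Lowest is -2119 (Policy C).

-2119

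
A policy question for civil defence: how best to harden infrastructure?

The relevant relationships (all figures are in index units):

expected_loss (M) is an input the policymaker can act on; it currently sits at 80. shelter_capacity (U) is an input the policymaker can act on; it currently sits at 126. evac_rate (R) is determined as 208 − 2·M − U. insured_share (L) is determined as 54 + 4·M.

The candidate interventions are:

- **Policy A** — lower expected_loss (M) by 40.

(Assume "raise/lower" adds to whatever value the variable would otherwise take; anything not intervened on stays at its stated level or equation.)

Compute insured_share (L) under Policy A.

214

Policy A (M − 40):
  M = 80 − 40 = 40
  L = 54 + 4·40 = 214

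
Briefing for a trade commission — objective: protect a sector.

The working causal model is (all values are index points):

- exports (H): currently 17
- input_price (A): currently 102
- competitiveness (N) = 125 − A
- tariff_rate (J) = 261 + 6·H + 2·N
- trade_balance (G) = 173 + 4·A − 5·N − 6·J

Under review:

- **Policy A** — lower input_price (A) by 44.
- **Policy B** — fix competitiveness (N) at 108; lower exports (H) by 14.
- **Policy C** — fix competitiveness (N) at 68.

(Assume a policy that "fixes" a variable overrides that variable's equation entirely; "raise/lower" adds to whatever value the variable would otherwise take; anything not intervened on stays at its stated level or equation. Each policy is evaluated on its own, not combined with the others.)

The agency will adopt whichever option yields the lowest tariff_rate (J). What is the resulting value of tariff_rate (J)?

495

Policy A (A − 44):
  H = 17
  A = 102 − 44 = 58
  N = 125 − 58 = 67
  J = 261 + 6·17 + 2·67 = 497
Policy B (N := 108, H − 14):
  H = 17 − 14 = 3
  A = 102
  N = 108
  J = 261 + 6·3 + 2·108 = 495
Policy C (N := 68):
  H = 17
  A = 102
  N = 68
  J = 261 + 6·17 + 2·68 = 499
Comparing — Policy A: J=497, Policy B: J=495, Policy C: J=499. Lowest is 495 (Policy B).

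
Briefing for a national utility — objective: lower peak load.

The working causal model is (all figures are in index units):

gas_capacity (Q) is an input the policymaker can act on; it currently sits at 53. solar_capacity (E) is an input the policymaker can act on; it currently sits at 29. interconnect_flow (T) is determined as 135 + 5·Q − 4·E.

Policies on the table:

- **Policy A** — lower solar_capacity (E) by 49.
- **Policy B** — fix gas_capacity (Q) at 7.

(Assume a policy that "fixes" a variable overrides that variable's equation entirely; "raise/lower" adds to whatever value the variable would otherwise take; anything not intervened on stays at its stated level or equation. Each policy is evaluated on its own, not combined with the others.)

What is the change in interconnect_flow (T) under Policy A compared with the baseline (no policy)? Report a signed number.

196

Baseline:
  Q = 53
  E = 29
  T = 135 + 5·53 − 4·29 = 284
Policy A (E − 49):
  Q = 53
  E = 29 − 49 = -20
  T = 135 + 5·53 − 4·(-20) = 480
Change in T: 480 − 284 = 196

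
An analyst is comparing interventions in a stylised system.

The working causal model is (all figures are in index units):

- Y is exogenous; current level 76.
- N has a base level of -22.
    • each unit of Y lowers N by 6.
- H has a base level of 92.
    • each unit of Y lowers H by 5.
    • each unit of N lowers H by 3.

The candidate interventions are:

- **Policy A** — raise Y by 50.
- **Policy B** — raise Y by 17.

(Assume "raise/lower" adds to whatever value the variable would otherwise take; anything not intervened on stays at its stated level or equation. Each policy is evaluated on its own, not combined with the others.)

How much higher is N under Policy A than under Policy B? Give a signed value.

Policy A (Y + 50):
  Y = 76 + 50 = 126
  N = -22 − 6·126 = -778
Policy B (Y + 17):
  Y = 76 + 17 = 93
  N = -22 − 6·93 = -580
N: -778 − (-580) = -198

-198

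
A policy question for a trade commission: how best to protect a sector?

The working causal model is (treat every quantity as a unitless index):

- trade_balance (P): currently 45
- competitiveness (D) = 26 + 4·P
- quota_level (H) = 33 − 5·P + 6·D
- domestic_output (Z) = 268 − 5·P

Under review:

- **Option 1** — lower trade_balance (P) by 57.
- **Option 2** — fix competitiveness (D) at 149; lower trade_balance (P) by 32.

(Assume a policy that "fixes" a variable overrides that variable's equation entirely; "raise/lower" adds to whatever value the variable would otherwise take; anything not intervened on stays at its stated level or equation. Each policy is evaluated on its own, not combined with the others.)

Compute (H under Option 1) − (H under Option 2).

-901

Option 1 (P − 57):
  P = 45 − 57 = -12
  D = 26 + 4·(-12) = -22
  H = 33 − 5·(-12) + 6·(-22) = -39
Option 2 (D := 149, P − 32):
  P = 45 − 32 = 13
  D = 149
  H = 33 − 5·13 + 6·149 = 862
H: -39 − 862 = -901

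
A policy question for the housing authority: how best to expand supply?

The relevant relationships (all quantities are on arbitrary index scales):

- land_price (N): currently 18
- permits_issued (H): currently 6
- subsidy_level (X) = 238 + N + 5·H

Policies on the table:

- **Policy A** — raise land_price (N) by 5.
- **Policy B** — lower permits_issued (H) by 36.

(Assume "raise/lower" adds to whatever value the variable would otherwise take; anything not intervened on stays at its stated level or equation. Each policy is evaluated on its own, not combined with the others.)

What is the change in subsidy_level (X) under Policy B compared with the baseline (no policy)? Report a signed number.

-180

Baseline:
  N = 18
  H = 6
  X = 238 + 18 + 5·6 = 286
Policy B (H − 36):
  N = 18
  H = 6 − 36 = -30
  X = 238 + 18 + 5·(-30) = 106
Change in X: 106 − 286 = -180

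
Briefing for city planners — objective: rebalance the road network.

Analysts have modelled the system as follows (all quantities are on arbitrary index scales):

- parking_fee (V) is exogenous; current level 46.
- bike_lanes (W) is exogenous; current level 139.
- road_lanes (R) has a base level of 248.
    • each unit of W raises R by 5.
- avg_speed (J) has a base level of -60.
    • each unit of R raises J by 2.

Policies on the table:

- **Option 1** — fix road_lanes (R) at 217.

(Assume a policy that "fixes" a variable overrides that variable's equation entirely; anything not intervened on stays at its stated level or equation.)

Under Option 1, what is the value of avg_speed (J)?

Option 1 (R := 217):
  W = 139
  R = 217
  J = -60 + 2·217 = 374

374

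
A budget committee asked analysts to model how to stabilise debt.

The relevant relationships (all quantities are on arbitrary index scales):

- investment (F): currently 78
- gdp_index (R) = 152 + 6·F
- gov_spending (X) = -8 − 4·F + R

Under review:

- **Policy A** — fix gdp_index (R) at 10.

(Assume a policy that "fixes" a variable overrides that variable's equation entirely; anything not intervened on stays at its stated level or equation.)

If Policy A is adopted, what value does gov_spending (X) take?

Policy A (R := 10):
  F = 78
  R = 10
  X = -8 − 4·78 + 10 = -310

-310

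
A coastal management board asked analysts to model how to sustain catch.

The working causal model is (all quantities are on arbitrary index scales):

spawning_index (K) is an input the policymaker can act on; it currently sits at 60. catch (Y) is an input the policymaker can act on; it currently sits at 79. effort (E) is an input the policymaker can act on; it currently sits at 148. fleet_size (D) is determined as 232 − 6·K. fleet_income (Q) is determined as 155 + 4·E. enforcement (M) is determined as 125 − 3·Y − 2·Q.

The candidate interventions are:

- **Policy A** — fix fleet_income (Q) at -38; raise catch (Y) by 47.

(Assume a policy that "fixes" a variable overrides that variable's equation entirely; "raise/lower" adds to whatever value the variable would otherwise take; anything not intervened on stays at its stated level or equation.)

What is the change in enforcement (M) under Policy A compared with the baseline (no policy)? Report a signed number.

Baseline:
  Y = 79
  E = 148
  Q = 155 + 4·148 = 747
  M = 125 − 3·79 − 2·747 = -1606
Policy A (Q := -38, Y + 47):
  Y = 79 + 47 = 126
  E = 148
  Q = -38
  M = 125 − 3·126 − 2·(-38) = -177
Change in M: -177 − (-1606) = 1429

1429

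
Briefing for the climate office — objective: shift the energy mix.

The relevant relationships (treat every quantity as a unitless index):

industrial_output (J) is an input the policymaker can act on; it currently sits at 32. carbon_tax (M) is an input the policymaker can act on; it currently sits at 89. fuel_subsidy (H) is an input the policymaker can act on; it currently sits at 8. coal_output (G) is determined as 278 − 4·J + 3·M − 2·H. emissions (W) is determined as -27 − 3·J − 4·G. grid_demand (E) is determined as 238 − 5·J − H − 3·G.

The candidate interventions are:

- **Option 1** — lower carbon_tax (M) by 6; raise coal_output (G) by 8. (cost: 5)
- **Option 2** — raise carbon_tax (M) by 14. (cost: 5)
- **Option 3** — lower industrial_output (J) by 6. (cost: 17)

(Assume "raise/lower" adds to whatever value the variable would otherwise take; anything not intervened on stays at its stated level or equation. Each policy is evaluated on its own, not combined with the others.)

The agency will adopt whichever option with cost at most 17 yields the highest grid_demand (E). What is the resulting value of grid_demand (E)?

Option 1 (M − 6, G + 8):
  J = 32
  M = 89 − 6 = 83
  H = 8
  G = 278 − 4·32 + 3·83 − 2·8 (+8 from intervention) = 391
  E = 238 − 5·32 − 8 − 3·391 = -1103
Option 2 (M + 14):
  J = 32
  M = 89 + 14 = 103
  H = 8
  G = 278 − 4·32 + 3·103 − 2·8 = 443
  E = 238 − 5·32 − 8 − 3·443 = -1259
Option 3 (J − 6):
  J = 32 − 6 = 26
  M = 89
  H = 8
  G = 278 − 4·26 + 3·89 − 2·8 = 425
  E = 238 − 5·26 − 8 − 3·425 = -1175
Comparing — Option 1: E=-1103, Option 2: E=-1259, Option 3: E=-1175. Highest is -1103 (Option 1).

-1103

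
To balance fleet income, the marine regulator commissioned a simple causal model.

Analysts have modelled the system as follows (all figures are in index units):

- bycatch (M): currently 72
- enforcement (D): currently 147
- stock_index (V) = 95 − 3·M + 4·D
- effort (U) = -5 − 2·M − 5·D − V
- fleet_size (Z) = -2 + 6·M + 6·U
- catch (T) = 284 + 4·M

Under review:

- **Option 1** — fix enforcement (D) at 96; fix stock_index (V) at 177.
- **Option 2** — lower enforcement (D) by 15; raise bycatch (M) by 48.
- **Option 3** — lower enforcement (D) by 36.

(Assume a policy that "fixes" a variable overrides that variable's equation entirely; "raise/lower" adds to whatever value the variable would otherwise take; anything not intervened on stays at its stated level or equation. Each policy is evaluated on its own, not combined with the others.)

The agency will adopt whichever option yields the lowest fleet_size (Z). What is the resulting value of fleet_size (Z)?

-6290

Option 1 (D := 96, V := 177):
  M = 72
  D = 96
  V = 177
  U = -5 − 2·72 − 5·96 − 177 = -806
  Z = -2 + 6·72 + 6·(-806) = -4406
Option 2 (D − 15, M + 48):
  M = 72 + 48 = 120
  D = 147 − 15 = 132
  V = 95 − 3·120 + 4·132 = 263
  U = -5 − 2·120 − 5·132 − 263 = -1168
  Z = -2 + 6·120 + 6·(-1168) = -6290
Option 3 (D − 36):
  M = 72
  D = 147 − 36 = 111
  V = 95 − 3·72 + 4·111 = 323
  U = -5 − 2·72 − 5·111 − 323 = -1027
  Z = -2 + 6·72 + 6·(-1027) = -5732
Comparing — Option 1: Z=-4406, Option 2: Z=-6290, Option 3: Z=-5732. Lowest is -6290 (Option 2).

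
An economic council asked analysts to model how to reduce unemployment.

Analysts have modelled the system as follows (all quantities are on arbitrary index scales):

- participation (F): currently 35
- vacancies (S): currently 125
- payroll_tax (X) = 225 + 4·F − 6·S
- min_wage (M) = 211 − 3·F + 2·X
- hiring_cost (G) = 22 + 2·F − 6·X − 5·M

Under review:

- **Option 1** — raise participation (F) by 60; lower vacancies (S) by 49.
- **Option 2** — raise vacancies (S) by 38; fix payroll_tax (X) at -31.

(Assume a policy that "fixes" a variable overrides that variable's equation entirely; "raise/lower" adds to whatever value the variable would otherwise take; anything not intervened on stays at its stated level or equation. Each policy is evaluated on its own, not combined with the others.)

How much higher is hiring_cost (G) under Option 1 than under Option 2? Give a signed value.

-1860

Option 1 (F + 60, S − 49):
  F = 35 + 60 = 95
  S = 125 − 49 = 76
  X = 225 + 4·95 − 6·76 = 149
  M = 211 − 3·95 + 2·149 = 224
  G = 22 + 2·95 − 6·149 − 5·224 = -1802
Option 2 (S + 38, X := -31):
  F = 35
  S = 125 + 38 = 163
  X = -31
  M = 211 − 3·35 + 2·(-31) = 44
  G = 22 + 2·35 − 6·(-31) − 5·44 = 58
G: -1802 − 58 = -1860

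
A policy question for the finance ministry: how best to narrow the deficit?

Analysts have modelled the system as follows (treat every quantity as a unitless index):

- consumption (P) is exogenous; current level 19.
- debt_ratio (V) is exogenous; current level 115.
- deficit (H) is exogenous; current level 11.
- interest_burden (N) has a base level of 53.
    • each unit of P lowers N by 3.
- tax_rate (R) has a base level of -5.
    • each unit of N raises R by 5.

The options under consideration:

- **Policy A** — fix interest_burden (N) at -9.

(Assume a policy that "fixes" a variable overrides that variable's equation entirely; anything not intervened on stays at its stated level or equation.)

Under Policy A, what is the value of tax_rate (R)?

Policy A (N := -9):
  P = 19
  N = -9
  R = -5 + 5·(-9) = -50

-50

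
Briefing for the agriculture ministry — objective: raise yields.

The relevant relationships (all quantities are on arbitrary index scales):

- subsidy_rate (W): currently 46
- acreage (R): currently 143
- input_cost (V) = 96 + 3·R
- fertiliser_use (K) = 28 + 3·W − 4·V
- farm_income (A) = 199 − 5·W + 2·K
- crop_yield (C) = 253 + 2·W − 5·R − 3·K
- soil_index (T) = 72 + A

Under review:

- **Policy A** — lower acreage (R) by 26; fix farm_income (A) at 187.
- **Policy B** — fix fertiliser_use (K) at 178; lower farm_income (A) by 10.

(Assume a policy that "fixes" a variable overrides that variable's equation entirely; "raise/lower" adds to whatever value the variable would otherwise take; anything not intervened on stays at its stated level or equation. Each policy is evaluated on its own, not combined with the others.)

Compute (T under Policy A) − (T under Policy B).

-128

Policy A (R − 26, A := 187):
  W = 46
  R = 143 − 26 = 117
  V = 96 + 3·117 = 447
  K = 28 + 3·46 − 4·447 = -1622
  A = 187
  T = 72 + 187 = 259
Policy B (K := 178, A − 10):
  W = 46
  R = 143
  V = 96 + 3·143 = 525
  K = 178
  A = 199 − 5·46 + 2·178 (−10 from intervention) = 315
  T = 72 + 315 = 387
T: 259 − 387 = -128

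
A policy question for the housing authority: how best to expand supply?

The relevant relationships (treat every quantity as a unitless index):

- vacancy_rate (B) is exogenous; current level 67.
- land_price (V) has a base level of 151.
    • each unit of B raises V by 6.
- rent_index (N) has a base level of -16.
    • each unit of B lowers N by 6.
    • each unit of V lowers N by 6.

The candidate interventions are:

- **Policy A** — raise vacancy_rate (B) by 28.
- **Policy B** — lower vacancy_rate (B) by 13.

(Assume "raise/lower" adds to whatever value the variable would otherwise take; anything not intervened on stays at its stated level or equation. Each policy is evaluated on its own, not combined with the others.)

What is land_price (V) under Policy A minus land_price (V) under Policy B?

246

Policy A (B + 28):
  B = 67 + 28 = 95
  V = 151 + 6·95 = 721
Policy B (B − 13):
  B = 67 − 13 = 54
  V = 151 + 6·54 = 475
V: 721 − 475 = 246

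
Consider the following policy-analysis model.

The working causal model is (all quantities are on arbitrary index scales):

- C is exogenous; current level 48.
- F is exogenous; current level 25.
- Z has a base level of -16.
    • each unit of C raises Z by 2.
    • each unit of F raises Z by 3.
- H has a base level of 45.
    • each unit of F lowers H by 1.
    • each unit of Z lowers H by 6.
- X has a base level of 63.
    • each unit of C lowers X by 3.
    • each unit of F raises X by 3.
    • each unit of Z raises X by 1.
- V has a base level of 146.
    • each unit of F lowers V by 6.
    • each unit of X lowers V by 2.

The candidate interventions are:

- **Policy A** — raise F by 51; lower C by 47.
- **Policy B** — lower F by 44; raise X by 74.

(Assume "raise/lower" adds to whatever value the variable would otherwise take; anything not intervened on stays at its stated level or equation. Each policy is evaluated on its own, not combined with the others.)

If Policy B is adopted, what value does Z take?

Policy B (F − 44, X + 74):
  C = 48
  F = 25 − 44 = -19
  Z = -16 + 2·48 + 3·(-19) = 23

23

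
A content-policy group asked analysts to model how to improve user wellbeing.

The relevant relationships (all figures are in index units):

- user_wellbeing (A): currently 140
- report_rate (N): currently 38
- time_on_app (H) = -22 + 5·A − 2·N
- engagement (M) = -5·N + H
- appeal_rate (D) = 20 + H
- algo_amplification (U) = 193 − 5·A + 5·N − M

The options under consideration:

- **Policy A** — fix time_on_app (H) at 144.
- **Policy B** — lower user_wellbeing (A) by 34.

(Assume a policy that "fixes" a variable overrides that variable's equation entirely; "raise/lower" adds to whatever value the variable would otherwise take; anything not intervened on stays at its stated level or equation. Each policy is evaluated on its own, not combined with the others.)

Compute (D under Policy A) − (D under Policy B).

-288

Policy A (H := 144):
  A = 140
  N = 38
  H = 144
  D = 20 + 144 = 164
Policy B (A − 34):
  A = 140 − 34 = 106
  N = 38
  H = -22 + 5·106 − 2·38 = 432
  D = 20 + 432 = 452
D: 164 − 452 = -288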